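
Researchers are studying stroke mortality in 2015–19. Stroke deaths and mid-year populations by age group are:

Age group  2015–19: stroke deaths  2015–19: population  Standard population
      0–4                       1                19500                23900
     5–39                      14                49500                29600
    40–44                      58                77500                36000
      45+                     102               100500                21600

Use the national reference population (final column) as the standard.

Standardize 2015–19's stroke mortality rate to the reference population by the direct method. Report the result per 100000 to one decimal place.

Age-specific rates per 100000 for 2015–19: 5.13, 28.28, 74.84, 101.49.
Standard total = 111100; weights = 0.2151, 0.2664, 0.3240, 0.1944.
Standardized rate: 0.2151×5.13 + 0.2664×28.28 + 0.3240×74.84 + 0.1944×101.49 = 52.6208 per 100000.

52.6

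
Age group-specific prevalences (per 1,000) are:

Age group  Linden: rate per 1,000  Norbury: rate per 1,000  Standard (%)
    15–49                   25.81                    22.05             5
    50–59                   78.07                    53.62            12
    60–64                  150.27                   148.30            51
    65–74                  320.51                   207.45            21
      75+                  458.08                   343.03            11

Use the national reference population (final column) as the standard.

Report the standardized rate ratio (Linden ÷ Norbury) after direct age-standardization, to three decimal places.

1.246

Standard weights: 0.05, 0.12, 0.51, 0.21, 0.11.
Linden: 0.0500×25.81 + 0.1200×78.07 + 0.5100×150.27 + 0.2100×320.51 + 0.1100×458.08 = 204.9925 per 1,000.
Norbury: 0.0500×22.05 + 0.1200×53.62 + 0.5100×148.30 + 0.2100×207.45 + 0.1100×343.03 = 164.4677 per 1,000.
Ratio = 204.9925 ÷ 164.4677 = 1.24640.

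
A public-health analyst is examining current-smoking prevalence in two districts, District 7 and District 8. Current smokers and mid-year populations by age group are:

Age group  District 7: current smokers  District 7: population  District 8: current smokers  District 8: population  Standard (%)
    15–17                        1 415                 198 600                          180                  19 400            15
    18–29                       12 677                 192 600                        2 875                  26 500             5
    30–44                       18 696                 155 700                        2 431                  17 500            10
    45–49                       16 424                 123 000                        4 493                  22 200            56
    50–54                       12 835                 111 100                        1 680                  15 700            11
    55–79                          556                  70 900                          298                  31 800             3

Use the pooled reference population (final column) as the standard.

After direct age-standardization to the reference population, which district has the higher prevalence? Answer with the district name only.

Age-specific rates per 1 000 for District 7: 7.125, 65.820, 120.077, 133.528, 115.527, 7.842.
For District 8: 9.278, 108.491, 138.914, 202.387, 107.006, 9.371.
Standard weights: 0.15, 0.05, 0.10, 0.56, 0.11, 0.03.
District 7: 0.1500×7.125 + 0.0500×65.820 + 0.1000×120.077 + 0.5600×133.528 + 0.1100×115.527 + 0.0300×7.842 = 104.0866 per 1 000.
District 8: 0.1500×9.278 + 0.0500×108.491 + 0.1000×138.914 + 0.5600×202.387 + 0.1100×107.006 + 0.0300×9.371 = 146.0965 per 1 000.

District 8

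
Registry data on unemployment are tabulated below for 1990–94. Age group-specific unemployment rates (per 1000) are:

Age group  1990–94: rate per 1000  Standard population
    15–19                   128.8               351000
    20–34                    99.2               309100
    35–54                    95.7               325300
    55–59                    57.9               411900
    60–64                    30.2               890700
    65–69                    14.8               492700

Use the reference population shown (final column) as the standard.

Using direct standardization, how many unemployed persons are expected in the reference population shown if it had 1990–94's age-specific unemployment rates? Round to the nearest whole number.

165043

Expected unemployed persons = Σ (standard pop × age-specific rate ÷ 1000)
= 351000×128.8/1000 + 309100×99.2/1000 + 325300×95.7/1000 + 411900×57.9/1000 + 890700×30.2/1000 + 492700×14.8/1000
= 45208.80 + 30662.72 + 31131.21 + 23849.01 + 26899.14 + 7291.96 = 165042.84.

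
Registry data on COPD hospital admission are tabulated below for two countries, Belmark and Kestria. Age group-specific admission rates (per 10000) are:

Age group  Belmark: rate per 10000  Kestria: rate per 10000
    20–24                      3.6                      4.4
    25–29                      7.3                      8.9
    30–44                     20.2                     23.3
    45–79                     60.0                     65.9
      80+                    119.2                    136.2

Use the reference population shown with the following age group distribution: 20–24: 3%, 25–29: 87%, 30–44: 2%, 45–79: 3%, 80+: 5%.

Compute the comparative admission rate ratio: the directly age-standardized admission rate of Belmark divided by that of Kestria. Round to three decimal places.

0.854

Standard weights: 0.03, 0.87, 0.02, 0.03, 0.05.
Belmark: 0.0300×3.6 + 0.8700×7.3 + 0.0200×20.2 + 0.0300×60.0 + 0.0500×119.2 = 14.6230 per 10000.
Kestria: 0.0300×4.4 + 0.8700×8.9 + 0.0200×23.3 + 0.0300×65.9 + 0.0500×136.2 = 17.1280 per 10000.
Ratio = 14.6230 ÷ 17.1280 = 0.85375.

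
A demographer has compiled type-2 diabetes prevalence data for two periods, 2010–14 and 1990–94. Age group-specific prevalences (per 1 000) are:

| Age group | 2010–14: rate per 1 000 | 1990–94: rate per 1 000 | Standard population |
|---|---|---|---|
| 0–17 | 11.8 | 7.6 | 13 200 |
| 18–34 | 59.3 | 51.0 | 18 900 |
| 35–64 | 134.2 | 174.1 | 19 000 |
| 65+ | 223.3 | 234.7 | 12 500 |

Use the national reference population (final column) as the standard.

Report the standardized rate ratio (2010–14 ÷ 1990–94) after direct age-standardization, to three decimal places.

0.906

Standard total = 63 600; weights = 0.2075, 0.2972, 0.2987, 0.1965.
2010–14: 0.2075×11.8 + 0.2972×59.3 + 0.2987×134.2 + 0.1965×223.3 = 104.0500 per 1 000.
1990–94: 0.2075×7.6 + 0.2972×51.0 + 0.2987×174.1 + 0.1965×234.7 = 114.8722 per 1 000.
Ratio = 104.0500 ÷ 114.8722 = 0.90579.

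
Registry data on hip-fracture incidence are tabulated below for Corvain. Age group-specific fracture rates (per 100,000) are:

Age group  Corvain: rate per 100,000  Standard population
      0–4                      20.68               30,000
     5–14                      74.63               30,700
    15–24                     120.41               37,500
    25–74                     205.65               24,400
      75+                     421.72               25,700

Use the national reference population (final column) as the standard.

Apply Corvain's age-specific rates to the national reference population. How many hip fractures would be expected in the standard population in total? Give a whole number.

233

Expected hip fractures = Σ (standard pop × age-specific rate ÷ 100,000)
= 30,000×20.68/100,000 + 30,700×74.63/100,000 + 37,500×120.41/100,000 + 24,400×205.65/100,000 + 25,700×421.72/100,000
= 6.20 + 22.91 + 45.15 + 50.18 + 108.38 = 232.83.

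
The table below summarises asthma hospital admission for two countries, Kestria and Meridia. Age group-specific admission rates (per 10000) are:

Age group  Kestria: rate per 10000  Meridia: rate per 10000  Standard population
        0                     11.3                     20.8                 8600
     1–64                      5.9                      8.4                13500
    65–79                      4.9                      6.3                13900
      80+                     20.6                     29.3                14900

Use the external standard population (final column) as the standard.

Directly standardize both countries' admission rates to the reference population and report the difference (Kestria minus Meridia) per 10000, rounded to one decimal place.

-5.2

Standard total = 50900; weights = 0.1690, 0.2652, 0.2731, 0.2927.
Kestria: 0.1690×11.3 + 0.2652×5.9 + 0.2731×4.9 + 0.2927×20.6 = 10.8424 per 10000.
Meridia: 0.1690×20.8 + 0.2652×8.4 + 0.2731×6.3 + 0.2927×29.3 = 16.0397 per 10000.
Difference = 10.8424 − 16.0397 = -5.1972.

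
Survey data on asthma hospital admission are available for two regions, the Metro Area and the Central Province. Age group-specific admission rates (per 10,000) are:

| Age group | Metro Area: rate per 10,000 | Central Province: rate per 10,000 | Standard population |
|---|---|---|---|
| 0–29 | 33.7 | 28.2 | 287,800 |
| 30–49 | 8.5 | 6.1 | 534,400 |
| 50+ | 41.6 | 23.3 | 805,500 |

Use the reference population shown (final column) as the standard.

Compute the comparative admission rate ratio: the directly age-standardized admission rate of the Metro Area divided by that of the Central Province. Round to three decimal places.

1.584

Standard total = 1,627,700; weights = 0.1768, 0.3283, 0.4949.
The Metro Area: 0.1768×33.7 + 0.3283×8.5 + 0.4949×41.6 = 29.3359 per 10,000.
The Central Province: 0.1768×28.2 + 0.3283×6.1 + 0.4949×23.3 = 18.5194 per 10,000.
Ratio = 29.3359 ÷ 18.5194 = 1.58407.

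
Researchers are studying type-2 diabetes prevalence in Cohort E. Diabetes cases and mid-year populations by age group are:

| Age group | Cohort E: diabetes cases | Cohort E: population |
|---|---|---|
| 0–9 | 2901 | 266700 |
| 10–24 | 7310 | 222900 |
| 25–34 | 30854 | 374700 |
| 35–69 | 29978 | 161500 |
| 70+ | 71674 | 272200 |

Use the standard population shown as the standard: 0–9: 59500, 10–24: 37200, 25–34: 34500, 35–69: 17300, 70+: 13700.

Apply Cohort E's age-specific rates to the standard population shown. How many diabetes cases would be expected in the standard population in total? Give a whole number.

Age-specific rates per 1000 for Cohort E: 10.877, 32.795, 82.343, 185.622, 263.314.
Expected diabetes cases = Σ (standard pop × age-specific rate ÷ 1000)
= 59500×10.877/1000 + 37200×32.795/1000 + 34500×82.343/1000 + 17300×185.622/1000 + 13700×263.314/1000
= 647.20 + 1219.97 + 2840.84 + 3211.27 + 3607.40 = 11526.68.

11527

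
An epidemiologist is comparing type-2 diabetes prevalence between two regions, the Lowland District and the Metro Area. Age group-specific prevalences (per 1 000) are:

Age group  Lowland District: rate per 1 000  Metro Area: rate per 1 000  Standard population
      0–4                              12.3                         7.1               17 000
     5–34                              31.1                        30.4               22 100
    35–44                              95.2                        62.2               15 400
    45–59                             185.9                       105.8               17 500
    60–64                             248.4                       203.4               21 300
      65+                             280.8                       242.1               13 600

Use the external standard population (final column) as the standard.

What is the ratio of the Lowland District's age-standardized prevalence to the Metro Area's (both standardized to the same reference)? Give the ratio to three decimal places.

1.312

Standard total = 106 900; weights = 0.1590, 0.2067, 0.1441, 0.1637, 0.1993, 0.1272.
The Lowland District: 0.1590×12.3 + 0.2067×31.1 + 0.1441×95.2 + 0.1637×185.9 + 0.1993×248.4 + 0.1272×280.8 = 137.7506 per 1 000.
The Metro Area: 0.1590×7.1 + 0.2067×30.4 + 0.1441×62.2 + 0.1637×105.8 + 0.1993×203.4 + 0.1272×242.1 = 105.0225 per 1 000.
Ratio = 137.7506 ÷ 105.0225 = 1.31163.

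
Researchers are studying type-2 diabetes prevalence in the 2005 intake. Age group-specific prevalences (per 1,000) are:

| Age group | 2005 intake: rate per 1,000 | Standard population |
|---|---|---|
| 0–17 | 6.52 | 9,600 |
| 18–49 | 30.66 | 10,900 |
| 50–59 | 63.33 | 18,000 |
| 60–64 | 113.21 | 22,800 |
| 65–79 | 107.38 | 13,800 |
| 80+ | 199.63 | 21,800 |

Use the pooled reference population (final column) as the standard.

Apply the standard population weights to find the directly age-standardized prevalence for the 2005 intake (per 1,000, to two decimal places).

102.70

Standard total = 96,900; weights = 0.0991, 0.1125, 0.1858, 0.2353, 0.1424, 0.2250.
Standardized rate: 0.0991×6.52 + 0.1125×30.66 + 0.1858×63.33 + 0.2353×113.21 + 0.1424×107.38 + 0.2250×199.63 = 102.7006 per 1,000.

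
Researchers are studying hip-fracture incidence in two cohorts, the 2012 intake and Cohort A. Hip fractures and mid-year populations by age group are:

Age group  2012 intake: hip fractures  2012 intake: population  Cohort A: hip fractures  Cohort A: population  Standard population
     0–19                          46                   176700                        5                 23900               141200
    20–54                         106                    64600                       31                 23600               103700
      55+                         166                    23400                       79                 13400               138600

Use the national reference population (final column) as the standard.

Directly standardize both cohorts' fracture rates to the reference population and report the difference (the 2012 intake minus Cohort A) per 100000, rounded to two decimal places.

Age-specific rates per 100000 for the 2012 intake: 26.03, 164.09, 709.40.
For Cohort A: 20.92, 131.36, 589.55.
Standard total = 383500; weights = 0.3682, 0.2704, 0.3614.
The 2012 intake: 0.3682×26.03 + 0.2704×164.09 + 0.3614×709.40 = 310.3382 per 100000.
Cohort A: 0.3682×20.92 + 0.2704×131.36 + 0.3614×589.55 = 256.2908 per 100000.
Difference = 310.3382 − 256.2908 = 54.0474.

54.05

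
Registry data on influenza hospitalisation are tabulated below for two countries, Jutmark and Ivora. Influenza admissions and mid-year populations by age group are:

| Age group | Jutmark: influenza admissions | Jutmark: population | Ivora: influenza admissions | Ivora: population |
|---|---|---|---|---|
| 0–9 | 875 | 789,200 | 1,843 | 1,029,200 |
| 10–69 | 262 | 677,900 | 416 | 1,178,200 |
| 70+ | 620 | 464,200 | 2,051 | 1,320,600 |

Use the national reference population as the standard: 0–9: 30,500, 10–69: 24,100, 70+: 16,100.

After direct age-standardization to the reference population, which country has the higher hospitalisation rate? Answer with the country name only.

Ivora

Age-specific rates per 100,000 for Jutmark: 110.87, 38.65, 133.56.
For Ivora: 179.07, 35.31, 155.31.
Standard total = 70,700; weights = 0.4314, 0.3409, 0.2277.
Jutmark: 0.4314×110.87 + 0.3409×38.65 + 0.2277×133.56 = 91.4200 per 100,000.
Ivora: 0.4314×179.07 + 0.3409×35.31 + 0.2277×155.31 = 124.6543 per 100,000.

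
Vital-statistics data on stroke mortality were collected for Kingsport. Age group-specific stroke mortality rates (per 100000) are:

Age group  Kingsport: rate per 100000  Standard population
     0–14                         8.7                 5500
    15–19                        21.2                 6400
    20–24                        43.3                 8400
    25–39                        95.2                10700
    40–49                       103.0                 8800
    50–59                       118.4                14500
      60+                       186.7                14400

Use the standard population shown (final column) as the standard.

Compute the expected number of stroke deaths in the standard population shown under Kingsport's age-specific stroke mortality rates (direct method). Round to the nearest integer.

Expected stroke deaths = Σ (standard pop × age-specific rate ÷ 100000)
= 5500×8.7/100000 + 6400×21.2/100000 + 8400×43.3/100000 + 10700×95.2/100000 + 8800×103.0/100000 + 14500×118.4/100000 + 14400×186.7/100000
= 0.48 + 1.36 + 3.64 + 10.19 + 9.06 + 17.17 + 26.88 = 68.78.

69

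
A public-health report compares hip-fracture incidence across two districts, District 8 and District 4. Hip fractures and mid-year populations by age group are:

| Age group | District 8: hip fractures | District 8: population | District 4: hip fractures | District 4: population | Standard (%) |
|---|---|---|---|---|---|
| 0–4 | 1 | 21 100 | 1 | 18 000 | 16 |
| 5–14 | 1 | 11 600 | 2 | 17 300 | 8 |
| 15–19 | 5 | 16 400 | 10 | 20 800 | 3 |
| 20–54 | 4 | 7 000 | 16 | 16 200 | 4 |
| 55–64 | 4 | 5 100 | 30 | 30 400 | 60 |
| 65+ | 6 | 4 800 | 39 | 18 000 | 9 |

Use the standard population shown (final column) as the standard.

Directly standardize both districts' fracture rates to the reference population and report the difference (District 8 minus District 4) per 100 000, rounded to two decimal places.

-22.96

Age-specific rates per 100 000 for District 8: 4.74, 8.62, 30.49, 57.14, 78.43, 125.00.
For District 4: 5.56, 11.56, 48.08, 98.77, 98.68, 216.67.
Standard weights: 0.16, 0.08, 0.03, 0.04, 0.60, 0.09.
District 8: 0.1600×4.74 + 0.0800×8.62 + 0.0300×30.49 + 0.0400×57.14 + 0.6000×78.43 + 0.0900×125.00 = 62.9571 per 100 000.
District 4: 0.1600×5.56 + 0.0800×11.56 + 0.0300×48.08 + 0.0400×98.77 + 0.6000×98.68 + 0.0900×216.67 = 85.9172 per 100 000.
Difference = 62.9571 − 85.9172 = -22.9601.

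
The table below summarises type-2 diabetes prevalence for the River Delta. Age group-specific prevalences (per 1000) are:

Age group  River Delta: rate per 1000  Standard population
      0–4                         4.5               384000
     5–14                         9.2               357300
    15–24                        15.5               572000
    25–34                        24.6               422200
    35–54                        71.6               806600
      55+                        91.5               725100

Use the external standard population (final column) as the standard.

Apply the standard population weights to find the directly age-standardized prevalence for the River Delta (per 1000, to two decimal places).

45.41

Standard total = 3267200; weights = 0.1175, 0.1094, 0.1751, 0.1292, 0.2469, 0.2219.
Standardized rate: 0.1175×4.5 + 0.1094×9.2 + 0.1751×15.5 + 0.1292×24.6 + 0.2469×71.6 + 0.2219×91.5 = 45.4109 per 1000.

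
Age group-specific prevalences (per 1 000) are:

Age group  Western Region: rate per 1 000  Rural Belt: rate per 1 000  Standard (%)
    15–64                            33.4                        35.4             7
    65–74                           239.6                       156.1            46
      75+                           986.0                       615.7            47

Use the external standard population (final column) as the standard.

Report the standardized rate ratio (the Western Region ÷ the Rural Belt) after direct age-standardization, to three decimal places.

Standard weights: 0.07, 0.46, 0.47.
The Western Region: 0.0700×33.4 + 0.4600×239.6 + 0.4700×986.0 = 575.9740 per 1 000.
The Rural Belt: 0.0700×35.4 + 0.4600×156.1 + 0.4700×615.7 = 363.6630 per 1 000.
Ratio = 575.9740 ÷ 363.6630 = 1.58381.

1.584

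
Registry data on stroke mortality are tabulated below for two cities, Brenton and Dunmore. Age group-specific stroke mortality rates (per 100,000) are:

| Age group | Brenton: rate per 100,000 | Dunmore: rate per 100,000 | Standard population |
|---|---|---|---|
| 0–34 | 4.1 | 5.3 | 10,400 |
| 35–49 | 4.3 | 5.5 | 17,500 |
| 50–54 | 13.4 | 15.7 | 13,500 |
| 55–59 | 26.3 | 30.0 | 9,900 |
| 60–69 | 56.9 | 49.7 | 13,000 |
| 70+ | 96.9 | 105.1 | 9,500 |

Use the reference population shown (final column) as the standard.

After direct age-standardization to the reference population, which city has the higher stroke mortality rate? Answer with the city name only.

Dunmore

Standard total = 73,800; weights = 0.1409, 0.2371, 0.1829, 0.1341, 0.1762, 0.1287.
Brenton: 0.1409×4.1 + 0.2371×4.3 + 0.1829×13.4 + 0.1341×26.3 + 0.1762×56.9 + 0.1287×96.9 = 30.0733 per 100,000.
Dunmore: 0.1409×5.3 + 0.2371×5.5 + 0.1829×15.7 + 0.1341×30.0 + 0.1762×49.7 + 0.1287×105.1 = 31.2313 per 100,000.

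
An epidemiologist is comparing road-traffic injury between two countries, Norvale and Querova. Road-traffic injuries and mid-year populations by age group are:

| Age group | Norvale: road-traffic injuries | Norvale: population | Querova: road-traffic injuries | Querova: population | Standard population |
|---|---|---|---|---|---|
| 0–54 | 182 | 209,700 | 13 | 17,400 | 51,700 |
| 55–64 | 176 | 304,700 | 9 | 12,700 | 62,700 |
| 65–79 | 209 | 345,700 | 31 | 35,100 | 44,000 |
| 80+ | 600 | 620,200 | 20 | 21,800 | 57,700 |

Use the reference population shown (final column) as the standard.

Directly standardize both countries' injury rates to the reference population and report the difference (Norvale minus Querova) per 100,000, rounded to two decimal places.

-5.25

Age-specific rates per 100,000 for Norvale: 86.79, 57.76, 60.46, 96.74.
For Querova: 74.71, 70.87, 88.32, 91.74.
Standard total = 216,100; weights = 0.2392, 0.2901, 0.2036, 0.2670.
Norvale: 0.2392×86.79 + 0.2901×57.76 + 0.2036×60.46 + 0.2670×96.74 = 75.6637 per 100,000.
Querova: 0.2392×74.71 + 0.2901×70.87 + 0.2036×88.32 + 0.2670×91.74 = 80.9142 per 100,000.
Difference = 75.6637 − 80.9142 = -5.2506.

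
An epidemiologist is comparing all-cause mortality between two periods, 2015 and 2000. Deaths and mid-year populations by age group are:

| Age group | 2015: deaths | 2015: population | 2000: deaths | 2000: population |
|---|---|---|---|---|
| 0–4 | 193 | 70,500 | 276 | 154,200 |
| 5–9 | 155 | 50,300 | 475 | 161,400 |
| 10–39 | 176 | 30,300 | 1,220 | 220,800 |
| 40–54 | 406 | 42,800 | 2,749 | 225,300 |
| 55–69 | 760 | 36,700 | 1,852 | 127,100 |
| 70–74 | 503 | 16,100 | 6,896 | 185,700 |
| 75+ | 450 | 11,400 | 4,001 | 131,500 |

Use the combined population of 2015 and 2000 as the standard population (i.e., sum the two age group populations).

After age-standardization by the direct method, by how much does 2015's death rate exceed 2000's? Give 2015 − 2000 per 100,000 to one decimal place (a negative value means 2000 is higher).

47.4

Age-specific rates per 100,000 for 2015: 273.76, 308.15, 580.86, 948.60, 2070.84, 3124.22, 3947.37.
For 2000: 178.99, 294.30, 552.54, 1220.15, 1457.12, 3713.52, 3042.59.
Combined standard total = 1,464,100; weights = 0.1535, 0.1446, 0.1715, 0.1831, 0.1119, 0.1378, 0.0976.
2015: 0.1535×273.76 + 0.1446×308.15 + 0.1715×580.86 + 0.1831×948.60 + 0.1119×2070.84 + 0.1378×3124.22 + 0.0976×3947.37 = 1407.4677 per 100,000.
2000: 0.1535×178.99 + 0.1446×294.30 + 0.1715×552.54 + 0.1831×1220.15 + 0.1119×1457.12 + 0.1378×3713.52 + 0.0976×3042.59 = 1360.0408 per 100,000.
Difference = 1407.4677 − 1360.0408 = 47.4269.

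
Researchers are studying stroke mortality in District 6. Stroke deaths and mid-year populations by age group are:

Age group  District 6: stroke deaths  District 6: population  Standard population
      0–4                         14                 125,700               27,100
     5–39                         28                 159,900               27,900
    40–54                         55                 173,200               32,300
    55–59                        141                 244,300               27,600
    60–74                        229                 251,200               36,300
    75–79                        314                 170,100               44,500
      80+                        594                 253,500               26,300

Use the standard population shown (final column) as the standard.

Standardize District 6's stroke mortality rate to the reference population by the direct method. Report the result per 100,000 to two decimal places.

95.02

Age-specific rates per 100,000 for District 6: 11.14, 17.51, 31.76, 57.72, 91.16, 184.60, 234.32.
Standard total = 222,000; weights = 0.1221, 0.1257, 0.1455, 0.1243, 0.1635, 0.2005, 0.1185.
Standardized rate: 0.1221×11.14 + 0.1257×17.51 + 0.1455×31.76 + 0.1243×57.72 + 0.1635×91.16 + 0.2005×184.60 + 0.1185×234.32 = 95.0244 per 100,000.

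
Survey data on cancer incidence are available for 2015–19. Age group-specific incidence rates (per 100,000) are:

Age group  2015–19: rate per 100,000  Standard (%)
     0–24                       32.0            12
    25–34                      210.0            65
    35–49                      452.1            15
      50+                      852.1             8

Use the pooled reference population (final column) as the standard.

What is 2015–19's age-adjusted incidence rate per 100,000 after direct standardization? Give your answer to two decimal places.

276.32

Standard weights: 0.12, 0.65, 0.15, 0.08.
Standardized rate: 0.1200×32.0 + 0.6500×210.0 + 0.1500×452.1 + 0.0800×852.1 = 276.3230 per 100,000.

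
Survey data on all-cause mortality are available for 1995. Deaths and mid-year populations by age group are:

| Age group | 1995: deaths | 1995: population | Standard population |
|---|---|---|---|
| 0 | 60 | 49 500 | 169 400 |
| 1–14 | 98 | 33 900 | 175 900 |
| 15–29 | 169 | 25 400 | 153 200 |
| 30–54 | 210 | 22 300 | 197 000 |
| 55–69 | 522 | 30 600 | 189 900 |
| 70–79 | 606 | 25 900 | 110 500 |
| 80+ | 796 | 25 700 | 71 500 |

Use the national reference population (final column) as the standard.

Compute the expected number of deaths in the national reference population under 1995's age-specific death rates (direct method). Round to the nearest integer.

Age-specific rates per 1 000 for 1995: 1.212, 2.891, 6.654, 9.417, 17.059, 23.398, 30.973.
Expected deaths = Σ (standard pop × age-specific rate ÷ 1 000)
= 169 400×1.212/1 000 + 175 900×2.891/1 000 + 153 200×6.654/1 000 + 197 000×9.417/1 000 + 189 900×17.059/1 000 + 110 500×23.398/1 000 + 71 500×30.973/1 000
= 205.33 + 508.50 + 1019.32 + 1855.16 + 3239.47 + 2585.44 + 2214.55 = 11627.78.

11628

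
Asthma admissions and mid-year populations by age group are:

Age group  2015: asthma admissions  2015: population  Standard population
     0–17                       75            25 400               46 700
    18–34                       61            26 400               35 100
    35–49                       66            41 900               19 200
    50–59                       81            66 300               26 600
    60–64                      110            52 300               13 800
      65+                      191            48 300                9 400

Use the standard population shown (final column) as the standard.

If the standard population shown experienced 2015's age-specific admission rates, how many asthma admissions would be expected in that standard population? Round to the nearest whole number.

348

Age-specific rates per 10 000 for 2015: 29.53, 23.11, 15.75, 12.22, 21.03, 39.54.
Expected asthma admissions = Σ (standard pop × age-specific rate ÷ 10 000)
= 46 700×29.53/10 000 + 35 100×23.11/10 000 + 19 200×15.75/10 000 + 26 600×12.22/10 000 + 13 800×21.03/10 000 + 9 400×39.54/10 000
= 137.89 + 81.10 + 30.24 + 32.50 + 29.02 + 37.17 = 347.93.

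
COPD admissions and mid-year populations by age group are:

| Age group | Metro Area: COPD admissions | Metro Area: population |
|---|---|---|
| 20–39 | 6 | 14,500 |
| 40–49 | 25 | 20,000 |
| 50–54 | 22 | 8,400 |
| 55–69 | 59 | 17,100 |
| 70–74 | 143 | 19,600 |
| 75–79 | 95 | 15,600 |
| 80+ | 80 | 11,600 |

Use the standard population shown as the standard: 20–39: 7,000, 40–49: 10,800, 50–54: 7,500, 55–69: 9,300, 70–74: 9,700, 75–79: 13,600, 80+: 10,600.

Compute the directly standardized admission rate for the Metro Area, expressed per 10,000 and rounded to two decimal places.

43.04

Age-specific rates per 10,000 for the Metro Area: 4.14, 12.50, 26.19, 34.50, 72.96, 60.90, 68.97.
Standard total = 68,500; weights = 0.1022, 0.1577, 0.1095, 0.1358, 0.1416, 0.1985, 0.1547.
Standardized rate: 0.1022×4.14 + 0.1577×12.50 + 0.1095×26.19 + 0.1358×34.50 + 0.1416×72.96 + 0.1985×60.90 + 0.1547×68.97 = 43.0396 per 10,000.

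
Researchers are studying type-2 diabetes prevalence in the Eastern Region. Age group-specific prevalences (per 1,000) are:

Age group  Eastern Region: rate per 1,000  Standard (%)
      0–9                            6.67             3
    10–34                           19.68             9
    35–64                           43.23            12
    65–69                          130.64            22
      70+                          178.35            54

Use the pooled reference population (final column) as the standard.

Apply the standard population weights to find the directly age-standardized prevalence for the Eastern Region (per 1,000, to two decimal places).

Standard weights: 0.03, 0.09, 0.12, 0.22, 0.54.
Standardized rate: 0.0300×6.67 + 0.0900×19.68 + 0.1200×43.23 + 0.2200×130.64 + 0.5400×178.35 = 132.2087 per 1,000.

132.21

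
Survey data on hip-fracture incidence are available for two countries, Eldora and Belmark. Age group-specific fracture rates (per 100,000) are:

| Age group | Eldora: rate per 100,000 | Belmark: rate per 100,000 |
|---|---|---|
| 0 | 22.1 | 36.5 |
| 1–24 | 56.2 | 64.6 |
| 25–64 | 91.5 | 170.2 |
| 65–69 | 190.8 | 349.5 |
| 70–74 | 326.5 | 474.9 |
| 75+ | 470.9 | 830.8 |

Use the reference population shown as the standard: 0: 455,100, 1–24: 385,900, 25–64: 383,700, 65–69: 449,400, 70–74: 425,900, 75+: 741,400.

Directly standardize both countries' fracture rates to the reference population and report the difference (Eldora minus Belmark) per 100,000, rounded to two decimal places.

Standard total = 2,841,400; weights = 0.1602, 0.1358, 0.1350, 0.1582, 0.1499, 0.2609.
Eldora: 0.1602×22.1 + 0.1358×56.2 + 0.1350×91.5 + 0.1582×190.8 + 0.1499×326.5 + 0.2609×470.9 = 225.5159 per 100,000.
Belmark: 0.1602×36.5 + 0.1358×64.6 + 0.1350×170.2 + 0.1582×349.5 + 0.1499×474.9 + 0.2609×830.8 = 380.8427 per 100,000.
Difference = 225.5159 − 380.8427 = -155.3267.

-155.33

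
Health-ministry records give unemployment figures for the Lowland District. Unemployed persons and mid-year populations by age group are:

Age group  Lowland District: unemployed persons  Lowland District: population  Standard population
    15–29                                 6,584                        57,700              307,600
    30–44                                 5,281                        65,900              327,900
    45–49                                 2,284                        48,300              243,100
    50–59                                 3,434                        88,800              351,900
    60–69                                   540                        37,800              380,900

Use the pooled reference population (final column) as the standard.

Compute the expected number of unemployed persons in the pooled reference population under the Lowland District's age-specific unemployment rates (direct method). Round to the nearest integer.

Age-specific rates per 1,000 for the Lowland District: 114.107, 80.137, 47.288, 38.671, 14.286.
Expected unemployed persons = Σ (standard pop × age-specific rate ÷ 1,000)
= 307,600×114.107/1,000 + 327,900×80.137/1,000 + 243,100×47.288/1,000 + 351,900×38.671/1,000 + 380,900×14.286/1,000
= 35099.45 + 26276.78 + 11495.66 + 13608.39 + 5441.43 = 91921.71.

91922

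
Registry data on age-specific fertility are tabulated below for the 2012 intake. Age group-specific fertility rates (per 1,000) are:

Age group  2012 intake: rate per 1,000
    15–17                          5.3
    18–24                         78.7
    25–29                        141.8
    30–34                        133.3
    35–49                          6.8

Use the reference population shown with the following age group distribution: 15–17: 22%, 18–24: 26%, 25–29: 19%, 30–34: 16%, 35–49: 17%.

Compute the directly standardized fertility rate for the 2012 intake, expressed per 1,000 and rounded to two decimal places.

Standard weights: 0.22, 0.26, 0.19, 0.16, 0.17.
Standardized rate: 0.2200×5.3 + 0.2600×78.7 + 0.1900×141.8 + 0.1600×133.3 + 0.1700×6.8 = 71.0540 per 1,000.

71.05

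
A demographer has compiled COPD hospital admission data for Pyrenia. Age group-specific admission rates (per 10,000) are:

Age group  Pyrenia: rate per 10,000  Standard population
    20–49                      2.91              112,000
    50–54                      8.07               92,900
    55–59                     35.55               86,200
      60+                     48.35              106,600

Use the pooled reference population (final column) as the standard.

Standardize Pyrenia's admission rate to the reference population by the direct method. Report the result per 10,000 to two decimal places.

Standard total = 397,700; weights = 0.2816, 0.2336, 0.2167, 0.2680.
Standardized rate: 0.2816×2.91 + 0.2336×8.07 + 0.2167×35.55 + 0.2680×48.35 = 23.3697 per 10,000.

23.37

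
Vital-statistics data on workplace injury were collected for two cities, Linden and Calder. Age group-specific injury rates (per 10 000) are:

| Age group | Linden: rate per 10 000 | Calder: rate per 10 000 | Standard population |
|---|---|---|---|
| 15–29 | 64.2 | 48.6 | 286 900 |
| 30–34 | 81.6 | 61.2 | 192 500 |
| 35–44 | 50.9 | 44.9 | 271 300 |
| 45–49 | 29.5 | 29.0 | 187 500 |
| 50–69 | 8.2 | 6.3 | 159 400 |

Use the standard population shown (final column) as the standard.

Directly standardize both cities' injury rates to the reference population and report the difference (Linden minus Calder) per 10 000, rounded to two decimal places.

Standard total = 1 097 600; weights = 0.2614, 0.1754, 0.2472, 0.1708, 0.1452.
Linden: 0.2614×64.2 + 0.1754×81.6 + 0.2472×50.9 + 0.1708×29.5 + 0.1452×8.2 = 49.9039 per 10 000.
Calder: 0.2614×48.6 + 0.1754×61.2 + 0.2472×44.9 + 0.1708×29.0 + 0.1452×6.3 = 40.4040 per 10 000.
Difference = 49.9039 − 40.4040 = 9.4999.

9.50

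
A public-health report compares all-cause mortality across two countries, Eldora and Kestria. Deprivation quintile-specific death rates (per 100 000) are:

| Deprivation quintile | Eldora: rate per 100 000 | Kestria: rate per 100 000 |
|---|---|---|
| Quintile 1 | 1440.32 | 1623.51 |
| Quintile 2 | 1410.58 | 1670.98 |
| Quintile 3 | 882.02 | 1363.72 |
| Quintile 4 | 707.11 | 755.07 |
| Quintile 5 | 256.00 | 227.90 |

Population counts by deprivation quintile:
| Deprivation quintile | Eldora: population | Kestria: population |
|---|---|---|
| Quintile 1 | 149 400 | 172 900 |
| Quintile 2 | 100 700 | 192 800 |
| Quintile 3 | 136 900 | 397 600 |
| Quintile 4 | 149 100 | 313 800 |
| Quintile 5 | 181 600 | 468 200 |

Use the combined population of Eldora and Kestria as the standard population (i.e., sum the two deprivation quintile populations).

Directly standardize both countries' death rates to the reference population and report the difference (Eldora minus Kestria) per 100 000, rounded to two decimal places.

-175.38

Combined standard total = 2 263 000; weights = 0.1424, 0.1297, 0.2362, 0.2046, 0.2871.
Eldora: 0.1424×1440.32 + 0.1297×1410.58 + 0.2362×882.02 + 0.2046×707.11 + 0.2871×256.00 = 814.5515 per 100 000.
Kestria: 0.1424×1623.51 + 0.1297×1670.98 + 0.2362×1363.72 + 0.2046×755.07 + 0.2871×227.90 = 989.9291 per 100 000.
Difference = 814.5515 − 989.9291 = -175.3776.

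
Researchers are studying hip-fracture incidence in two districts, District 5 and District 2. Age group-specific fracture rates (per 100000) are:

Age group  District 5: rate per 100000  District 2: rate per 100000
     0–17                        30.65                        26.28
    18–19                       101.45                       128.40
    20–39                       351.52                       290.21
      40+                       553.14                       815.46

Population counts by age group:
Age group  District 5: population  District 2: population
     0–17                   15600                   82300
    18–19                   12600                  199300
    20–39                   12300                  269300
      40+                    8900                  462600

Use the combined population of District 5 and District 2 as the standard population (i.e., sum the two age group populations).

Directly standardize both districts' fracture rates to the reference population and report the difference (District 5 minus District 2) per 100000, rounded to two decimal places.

-105.09

Combined standard total = 1062900; weights = 0.0921, 0.1994, 0.2649, 0.4436.
District 5: 0.0921×30.65 + 0.1994×101.45 + 0.2649×351.52 + 0.4436×553.14 = 361.5499 per 100000.
District 2: 0.0921×26.28 + 0.1994×128.40 + 0.2649×290.21 + 0.4436×815.46 = 466.6415 per 100000.
Difference = 361.5499 − 466.6415 = -105.0916.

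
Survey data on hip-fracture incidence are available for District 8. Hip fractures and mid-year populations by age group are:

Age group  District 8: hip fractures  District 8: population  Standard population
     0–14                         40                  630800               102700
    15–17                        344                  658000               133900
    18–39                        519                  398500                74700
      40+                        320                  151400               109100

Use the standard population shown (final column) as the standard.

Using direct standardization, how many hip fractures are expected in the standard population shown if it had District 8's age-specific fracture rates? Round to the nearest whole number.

Age-specific rates per 100000 for District 8: 6.34, 52.28, 130.24, 211.36.
Expected hip fractures = Σ (standard pop × age-specific rate ÷ 100000)
= 102700×6.34/100000 + 133900×52.28/100000 + 74700×130.24/100000 + 109100×211.36/100000
= 6.51 + 70.00 + 97.29 + 230.59 = 404.40.

404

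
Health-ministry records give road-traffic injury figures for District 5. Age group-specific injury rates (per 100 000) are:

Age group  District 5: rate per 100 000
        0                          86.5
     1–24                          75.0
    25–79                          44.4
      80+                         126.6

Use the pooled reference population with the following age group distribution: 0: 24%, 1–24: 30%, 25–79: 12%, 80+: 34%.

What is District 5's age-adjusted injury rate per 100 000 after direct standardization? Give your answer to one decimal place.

Standard weights: 0.24, 0.30, 0.12, 0.34.
Standardized rate: 0.2400×86.5 + 0.3000×75.0 + 0.1200×44.4 + 0.3400×126.6 = 91.6320 per 100 000.

91.6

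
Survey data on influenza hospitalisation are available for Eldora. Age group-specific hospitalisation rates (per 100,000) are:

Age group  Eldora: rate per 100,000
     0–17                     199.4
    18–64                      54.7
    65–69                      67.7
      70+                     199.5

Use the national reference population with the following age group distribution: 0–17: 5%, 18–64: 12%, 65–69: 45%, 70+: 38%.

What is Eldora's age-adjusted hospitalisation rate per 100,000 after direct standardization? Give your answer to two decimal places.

Standard weights: 0.05, 0.12, 0.45, 0.38.
Standardized rate: 0.0500×199.4 + 0.1200×54.7 + 0.4500×67.7 + 0.3800×199.5 = 122.8090 per 100,000.

122.81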